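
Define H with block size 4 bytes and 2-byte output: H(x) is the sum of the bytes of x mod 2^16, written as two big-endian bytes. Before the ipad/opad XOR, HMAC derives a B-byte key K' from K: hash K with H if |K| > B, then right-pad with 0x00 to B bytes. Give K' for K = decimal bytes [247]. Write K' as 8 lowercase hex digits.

Key decimal bytes [247] = f7 is 1 byte ≤ B = 4; zero-pad to 4 bytes: K' = f7 00 00 00.

f7000000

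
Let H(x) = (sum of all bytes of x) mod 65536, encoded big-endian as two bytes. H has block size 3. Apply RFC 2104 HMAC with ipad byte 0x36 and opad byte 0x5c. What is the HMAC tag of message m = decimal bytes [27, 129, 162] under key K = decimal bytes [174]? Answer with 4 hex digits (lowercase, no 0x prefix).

Key decimal bytes [174] = ae is 1 byte ≤ B = 3; zero-pad to 3 bytes: K' = ae 00 00.
K' ⊕ ipad = 98 36 36.  K' ⊕ opad = f2 5c 5c.
Inner input = (K'⊕ipad) ∥ m = 98 36 36 ∥ 1b 81 a2.
Inner hash: sum = 152+54+54+27+129+162 = 578 → 02 42.
Outer input = (K'⊕opad) ∥ inner = f2 5c 5c ∥ 02 42.
Outer hash (tag): sum = 242+92+92+2+66 = 494 → 01 ee.

01ee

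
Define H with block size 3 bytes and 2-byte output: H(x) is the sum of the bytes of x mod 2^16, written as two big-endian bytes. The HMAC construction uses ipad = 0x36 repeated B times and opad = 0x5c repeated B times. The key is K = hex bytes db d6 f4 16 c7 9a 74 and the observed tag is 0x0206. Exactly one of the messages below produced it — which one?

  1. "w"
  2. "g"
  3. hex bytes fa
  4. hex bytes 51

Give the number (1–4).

Key hex bytes db d6 f4 16 c7 9a 74 is 7 bytes > B = 3, so hash it first: H(key) = 04 90, then zero-pad to 3 bytes: K' = 04 90 00.
K' ⊕ ipad = 32 a6 36; K' ⊕ opad = 58 cc 5c.
m1: inner = H(32 a6 36 77) = 01 85; tag = H(58 cc 5c 01 85) = 0206 ← matches
m2: inner = H(32 a6 36 67) = 01 75; tag = H(58 cc 5c 01 75) = 01f6
m3: inner = H(32 a6 36 fa) = 02 08; tag = H(58 cc 5c 02 08) = 018a
m4: inner = H(32 a6 36 51) = 01 5f; tag = H(58 cc 5c 01 5f) = 01e0

1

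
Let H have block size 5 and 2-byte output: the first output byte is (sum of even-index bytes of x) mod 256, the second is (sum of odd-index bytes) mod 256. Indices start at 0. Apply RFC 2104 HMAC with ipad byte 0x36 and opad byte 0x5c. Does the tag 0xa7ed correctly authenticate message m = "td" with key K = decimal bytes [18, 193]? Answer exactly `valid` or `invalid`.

Key decimal bytes [18, 193] = 12 c1 is 2 bytes ≤ B = 5; zero-pad to 5 bytes: K' = 12 c1 00 00 00.
K' ⊕ ipad = 24 f7 36 36 36; K' ⊕ opad = 4e 9d 5c 5c 5c.
Inner hash: even-index sum = 244 mod 256 = 244; odd-index sum = 417 mod 256 = 161 → f4 a1.
Outer hash (recomputed tag): even-index sum = 423 mod 256 = 167; odd-index sum = 493 mod 256 = 237 → a7 ed.
Recomputed tag = a7ed; claimed = a7ed → match.

valid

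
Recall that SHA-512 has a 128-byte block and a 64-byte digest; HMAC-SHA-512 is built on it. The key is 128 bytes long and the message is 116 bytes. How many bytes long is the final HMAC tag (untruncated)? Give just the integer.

64

The tag is one SHA-512 digest: 64 bytes.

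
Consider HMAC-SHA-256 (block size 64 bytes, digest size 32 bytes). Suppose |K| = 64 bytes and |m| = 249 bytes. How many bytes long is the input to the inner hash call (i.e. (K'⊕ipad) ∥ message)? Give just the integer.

Key is 64 ≤ 64 bytes, zero-padded: |K'| = 64.
Inner input = (K'⊕ipad) ∥ m → 64 + 249 = 313 bytes.

313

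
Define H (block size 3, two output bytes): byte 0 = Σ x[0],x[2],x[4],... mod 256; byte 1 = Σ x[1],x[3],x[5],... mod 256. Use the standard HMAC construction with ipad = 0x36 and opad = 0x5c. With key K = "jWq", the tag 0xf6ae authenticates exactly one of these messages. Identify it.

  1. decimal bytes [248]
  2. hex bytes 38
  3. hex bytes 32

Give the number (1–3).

Key "jWq" = 6a 57 71 is exactly B = 3 bytes: K' = 6a 57 71.
K' ⊕ ipad = 5c 61 47; K' ⊕ opad = 36 0b 2d.
m1: inner = H(5c 61 47 f8) = a3 59; tag = H(36 0b 2d a3 59) = bcae
m2: inner = H(5c 61 47 38) = a3 99; tag = H(36 0b 2d a3 99) = fcae
m3: inner = H(5c 61 47 32) = a3 93; tag = H(36 0b 2d a3 93) = f6ae ← matches

3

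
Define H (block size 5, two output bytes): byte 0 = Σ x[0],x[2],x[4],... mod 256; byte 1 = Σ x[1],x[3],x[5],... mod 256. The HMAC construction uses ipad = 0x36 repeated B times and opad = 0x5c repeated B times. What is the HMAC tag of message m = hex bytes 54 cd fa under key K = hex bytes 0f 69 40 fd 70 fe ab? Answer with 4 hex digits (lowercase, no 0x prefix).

Key hex bytes 0f 69 40 fd 70 fe ab is 7 bytes > B = 5, so hash it first: H(key) = 6a 64, then zero-pad to 5 bytes: K' = 6a 64 00 00 00.
K' ⊕ ipad = 5c 52 36 36 36.  K' ⊕ opad = 36 38 5c 5c 5c.
Inner input = (K'⊕ipad) ∥ m = 5c 52 36 36 36 ∥ 54 cd fa.
Inner hash: even-index sum = 405 mod 256 = 149; odd-index sum = 470 mod 256 = 214 → 95 d6.
Outer input = (K'⊕opad) ∥ inner = 36 38 5c 5c 5c ∥ 95 d6.
Outer hash (tag): even-index sum = 452 mod 256 = 196; odd-index sum = 297 mod 256 = 41 → c4 29.

c429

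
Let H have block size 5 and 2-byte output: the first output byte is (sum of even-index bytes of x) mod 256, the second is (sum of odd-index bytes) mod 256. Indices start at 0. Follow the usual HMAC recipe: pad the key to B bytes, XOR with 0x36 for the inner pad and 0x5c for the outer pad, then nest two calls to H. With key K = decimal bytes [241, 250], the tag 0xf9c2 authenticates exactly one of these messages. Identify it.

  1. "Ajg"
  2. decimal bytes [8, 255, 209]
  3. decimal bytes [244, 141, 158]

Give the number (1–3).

Key decimal bytes [241, 250] = f1 fa is 2 bytes ≤ B = 5; zero-pad to 5 bytes: K' = f1 fa 00 00 00.
K' ⊕ ipad = c7 cc 36 36 36; K' ⊕ opad = ad a6 5c 5c 5c.
m1: inner = H(c7 cc 36 36 36 41 6a 67) = 9d aa; tag = H(ad a6 5c 5c 5c 9d aa) = 0f9f
m2: inner = H(c7 cc 36 36 36 08 ff d1) = 32 db; tag = H(ad a6 5c 5c 5c 32 db) = 4034
m3: inner = H(c7 cc 36 36 36 f4 8d 9e) = c0 94; tag = H(ad a6 5c 5c 5c c0 94) = f9c2 ← matches

3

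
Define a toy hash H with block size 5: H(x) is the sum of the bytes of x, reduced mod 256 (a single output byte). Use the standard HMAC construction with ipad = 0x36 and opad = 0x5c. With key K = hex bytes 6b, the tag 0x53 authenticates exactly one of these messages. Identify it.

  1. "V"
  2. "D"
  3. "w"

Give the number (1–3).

3

Key hex bytes 6b is 1 byte ≤ B = 5; zero-pad to 5 bytes: K' = 6b 00 00 00 00.
K' ⊕ ipad = 5d 36 36 36 36; K' ⊕ opad = 37 5c 5c 5c 5c.
m1: inner = H(5d 36 36 36 36 56) = 8b; tag = H(37 5c 5c 5c 5c 8b) = 32
m2: inner = H(5d 36 36 36 36 44) = 79; tag = H(37 5c 5c 5c 5c 79) = 20
m3: inner = H(5d 36 36 36 36 77) = ac; tag = H(37 5c 5c 5c 5c ac) = 53 ← matches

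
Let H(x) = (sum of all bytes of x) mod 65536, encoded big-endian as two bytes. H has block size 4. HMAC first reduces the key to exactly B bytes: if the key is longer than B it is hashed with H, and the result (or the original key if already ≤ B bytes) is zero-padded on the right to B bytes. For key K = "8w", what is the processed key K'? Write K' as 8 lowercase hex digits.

38770000

Key "8w" = 38 77 is 2 bytes ≤ B = 4; zero-pad to 4 bytes: K' = 38 77 00 00.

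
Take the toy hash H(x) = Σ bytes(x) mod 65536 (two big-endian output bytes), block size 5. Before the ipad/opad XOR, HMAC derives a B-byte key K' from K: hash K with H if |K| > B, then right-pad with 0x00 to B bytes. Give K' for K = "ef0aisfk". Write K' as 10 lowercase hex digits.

|K| = 8 > B = 5, so first hash the key.
H(K): sum = 101+102+48+97+105+115+102+107 = 777 → 03 09.
Zero-pad H(K) = 03 09 to 5 bytes: K' = 03 09 00 00 00.

0309000000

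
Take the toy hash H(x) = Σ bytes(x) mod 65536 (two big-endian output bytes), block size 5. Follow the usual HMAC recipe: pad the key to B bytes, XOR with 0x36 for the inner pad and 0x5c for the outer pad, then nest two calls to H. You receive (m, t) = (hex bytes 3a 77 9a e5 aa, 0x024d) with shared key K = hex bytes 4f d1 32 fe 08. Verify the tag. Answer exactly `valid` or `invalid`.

Key hex bytes 4f d1 32 fe 08 is exactly B = 5 bytes: K' = 4f d1 32 fe 08.
K' ⊕ ipad = 79 e7 04 c8 3e; K' ⊕ opad = 13 8d 6e a2 54.
Inner hash: sum = 121+231+4+200+62+58+119+154+229+170 = 1348 → 05 44.
Outer hash (recomputed tag): sum = 19+141+110+162+84+5+68 = 589 → 02 4d.
Recomputed tag = 024d; claimed = 024d → match.

valid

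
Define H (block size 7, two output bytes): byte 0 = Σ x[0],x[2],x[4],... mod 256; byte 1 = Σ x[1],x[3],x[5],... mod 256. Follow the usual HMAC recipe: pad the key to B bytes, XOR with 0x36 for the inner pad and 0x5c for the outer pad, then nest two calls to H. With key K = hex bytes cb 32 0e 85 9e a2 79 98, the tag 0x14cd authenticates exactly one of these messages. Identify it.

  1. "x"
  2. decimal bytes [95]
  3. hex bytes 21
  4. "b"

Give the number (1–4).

Key hex bytes cb 32 0e 85 9e a2 79 98 is 8 bytes > B = 7, so hash it first: H(key) = f0 f1, then zero-pad to 7 bytes: K' = f0 f1 00 00 00 00 00.
K' ⊕ ipad = c6 c7 36 36 36 36 36; K' ⊕ opad = ac ad 5c 5c 5c 5c 5c.
m1: inner = H(c6 c7 36 36 36 36 36 78) = 68 ab; tag = H(ac ad 5c 5c 5c 5c 5c 68 ab) = 6bcd
m2: inner = H(c6 c7 36 36 36 36 36 5f) = 68 92; tag = H(ac ad 5c 5c 5c 5c 5c 68 92) = 52cd
m3: inner = H(c6 c7 36 36 36 36 36 21) = 68 54; tag = H(ac ad 5c 5c 5c 5c 5c 68 54) = 14cd ← matches
m4: inner = H(c6 c7 36 36 36 36 36 62) = 68 95; tag = H(ac ad 5c 5c 5c 5c 5c 68 95) = 55cd

3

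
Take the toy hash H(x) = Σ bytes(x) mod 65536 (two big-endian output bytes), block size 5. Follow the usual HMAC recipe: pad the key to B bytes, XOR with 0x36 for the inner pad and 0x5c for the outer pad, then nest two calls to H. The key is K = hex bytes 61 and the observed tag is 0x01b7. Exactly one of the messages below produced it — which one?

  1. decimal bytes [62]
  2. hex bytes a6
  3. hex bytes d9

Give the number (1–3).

3

Key hex bytes 61 is 1 byte ≤ B = 5; zero-pad to 5 bytes: K' = 61 00 00 00 00.
K' ⊕ ipad = 57 36 36 36 36; K' ⊕ opad = 3d 5c 5c 5c 5c.
m1: inner = H(57 36 36 36 36 3e) = 01 6d; tag = H(3d 5c 5c 5c 5c 01 6d) = 021b
m2: inner = H(57 36 36 36 36 a6) = 01 d5; tag = H(3d 5c 5c 5c 5c 01 d5) = 0283
m3: inner = H(57 36 36 36 36 d9) = 02 08; tag = H(3d 5c 5c 5c 5c 02 08) = 01b7 ← matches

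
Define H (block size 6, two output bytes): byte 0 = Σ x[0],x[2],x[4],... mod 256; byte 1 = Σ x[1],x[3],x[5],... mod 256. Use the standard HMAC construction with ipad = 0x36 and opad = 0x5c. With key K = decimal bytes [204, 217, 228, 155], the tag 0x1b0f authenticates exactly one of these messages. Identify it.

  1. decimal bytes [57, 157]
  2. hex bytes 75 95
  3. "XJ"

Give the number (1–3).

Key decimal bytes [204, 217, 228, 155] = cc d9 e4 9b is 4 bytes ≤ B = 6; zero-pad to 6 bytes: K' = cc d9 e4 9b 00 00.
K' ⊕ ipad = fa ef d2 ad 36 36; K' ⊕ opad = 90 85 b8 c7 5c 5c.
m1: inner = H(fa ef d2 ad 36 36 39 9d) = 3b 6f; tag = H(90 85 b8 c7 5c 5c 3b 6f) = df17
m2: inner = H(fa ef d2 ad 36 36 75 95) = 77 67; tag = H(90 85 b8 c7 5c 5c 77 67) = 1b0f ← matches
m3: inner = H(fa ef d2 ad 36 36 58 4a) = 5a 1c; tag = H(90 85 b8 c7 5c 5c 5a 1c) = fec4

2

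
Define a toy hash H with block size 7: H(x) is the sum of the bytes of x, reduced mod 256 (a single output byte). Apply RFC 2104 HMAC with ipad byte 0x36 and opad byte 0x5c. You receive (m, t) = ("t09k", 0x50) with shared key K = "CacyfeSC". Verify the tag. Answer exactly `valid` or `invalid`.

invalid

Key "CacyfeSC" = 43 61 63 79 66 65 53 43 is 8 bytes > B = 7, so hash it first: H(key) = e1, then zero-pad to 7 bytes: K' = e1 00 00 00 00 00 00.
K' ⊕ ipad = d7 36 36 36 36 36 36; K' ⊕ opad = bd 5c 5c 5c 5c 5c 5c.
Inner hash: sum = 215+54+54+54+54+54+54+116+48+57+107 = 867; mod 256 = 99 → 63.
Outer hash (recomputed tag): sum = 189+92+92+92+92+92+92+99 = 840; mod 256 = 72 → 48.
Recomputed tag = 48; claimed = 50 → mismatch.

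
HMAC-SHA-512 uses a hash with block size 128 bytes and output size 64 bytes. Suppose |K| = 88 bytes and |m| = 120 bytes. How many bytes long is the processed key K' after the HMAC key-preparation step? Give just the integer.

Key is 88 ≤ 128 bytes, zero-padded: |K'| = 128.

128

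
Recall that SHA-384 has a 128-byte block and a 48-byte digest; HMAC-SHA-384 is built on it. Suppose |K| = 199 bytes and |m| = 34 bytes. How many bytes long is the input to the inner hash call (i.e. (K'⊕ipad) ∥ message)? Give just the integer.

Key is 199 > 128 bytes, so it is hashed to 48 bytes then zero-padded to 128: |K'| = 128.
Inner input = (K'⊕ipad) ∥ m → 128 + 34 = 162 bytes.

162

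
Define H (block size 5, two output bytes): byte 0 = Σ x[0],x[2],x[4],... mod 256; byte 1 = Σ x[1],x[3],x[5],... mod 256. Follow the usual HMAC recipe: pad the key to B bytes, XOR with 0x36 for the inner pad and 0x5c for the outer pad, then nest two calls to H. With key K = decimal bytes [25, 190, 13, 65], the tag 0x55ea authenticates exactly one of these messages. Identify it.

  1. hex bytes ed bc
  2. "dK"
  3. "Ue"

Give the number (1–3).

2

Key decimal bytes [25, 190, 13, 65] = 19 be 0d 41 is 4 bytes ≤ B = 5; zero-pad to 5 bytes: K' = 19 be 0d 41 00.
K' ⊕ ipad = 2f 88 3b 77 36; K' ⊕ opad = 45 e2 51 1d 5c.
m1: inner = H(2f 88 3b 77 36 ed bc) = 5c ec; tag = H(45 e2 51 1d 5c 5c ec) = de5b
m2: inner = H(2f 88 3b 77 36 64 4b) = eb 63; tag = H(45 e2 51 1d 5c eb 63) = 55ea ← matches
m3: inner = H(2f 88 3b 77 36 55 65) = 05 54; tag = H(45 e2 51 1d 5c 05 54) = 4604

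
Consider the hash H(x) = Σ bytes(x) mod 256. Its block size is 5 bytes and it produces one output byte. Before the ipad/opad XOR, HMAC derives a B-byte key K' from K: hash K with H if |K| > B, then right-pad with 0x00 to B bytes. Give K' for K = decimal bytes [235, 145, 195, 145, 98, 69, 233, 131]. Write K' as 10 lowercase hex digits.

|K| = 8 > B = 5, so first hash the key.
H(K): sum = 235+145+195+145+98+69+233+131 = 1251; mod 256 = 227 → e3.
Zero-pad H(K) = e3 to 5 bytes: K' = e3 00 00 00 00.

e300000000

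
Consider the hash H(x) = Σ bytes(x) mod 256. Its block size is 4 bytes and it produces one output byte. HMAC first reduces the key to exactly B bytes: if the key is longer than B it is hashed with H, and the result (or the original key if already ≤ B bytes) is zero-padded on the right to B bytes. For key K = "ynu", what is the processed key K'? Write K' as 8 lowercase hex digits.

Key "ynu" = 79 6e 75 is 3 bytes ≤ B = 4; zero-pad to 4 bytes: K' = 79 6e 75 00.

796e7500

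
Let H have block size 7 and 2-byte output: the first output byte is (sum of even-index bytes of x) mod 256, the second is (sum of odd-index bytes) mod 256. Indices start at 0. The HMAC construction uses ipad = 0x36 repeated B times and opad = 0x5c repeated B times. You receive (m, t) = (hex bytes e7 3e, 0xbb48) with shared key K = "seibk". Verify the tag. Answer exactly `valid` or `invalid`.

Key "seibk" = 73 65 69 62 6b is 5 bytes ≤ B = 7; zero-pad to 7 bytes: K' = 73 65 69 62 6b 00 00.
K' ⊕ ipad = 45 53 5f 54 5d 36 36; K' ⊕ opad = 2f 39 35 3e 37 5c 5c.
Inner hash: even-index sum = 373 mod 256 = 117; odd-index sum = 452 mod 256 = 196 → 75 c4.
Outer hash (recomputed tag): even-index sum = 443 mod 256 = 187; odd-index sum = 328 mod 256 = 72 → bb 48.
Recomputed tag = bb48; claimed = bb48 → match.

valid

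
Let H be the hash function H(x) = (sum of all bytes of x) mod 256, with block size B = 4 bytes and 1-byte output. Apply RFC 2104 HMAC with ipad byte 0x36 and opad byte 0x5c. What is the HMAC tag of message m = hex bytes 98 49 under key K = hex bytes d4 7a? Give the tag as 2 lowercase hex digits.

Key hex bytes d4 7a is 2 bytes ≤ B = 4; zero-pad to 4 bytes: K' = d4 7a 00 00.
K' ⊕ ipad = e2 4c 36 36.  K' ⊕ opad = 88 26 5c 5c.
Inner input = (K'⊕ipad) ∥ m = e2 4c 36 36 ∥ 98 49.
Inner hash: sum = 226+76+54+54+152+73 = 635; mod 256 = 123 → 7b.
Outer input = (K'⊕opad) ∥ inner = 88 26 5c 5c ∥ 7b.
Outer hash (tag): sum = 136+38+92+92+123 = 481; mod 256 = 225 → e1.

e1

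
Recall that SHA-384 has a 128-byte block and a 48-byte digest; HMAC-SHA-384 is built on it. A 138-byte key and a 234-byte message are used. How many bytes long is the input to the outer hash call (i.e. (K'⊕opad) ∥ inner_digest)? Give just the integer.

176

Key is 138 > 128 bytes, so it is hashed to 48 bytes then zero-padded to 128: |K'| = 128.
Outer input = (K'⊕opad) ∥ H(inner) → 128 + 48 = 176 bytes.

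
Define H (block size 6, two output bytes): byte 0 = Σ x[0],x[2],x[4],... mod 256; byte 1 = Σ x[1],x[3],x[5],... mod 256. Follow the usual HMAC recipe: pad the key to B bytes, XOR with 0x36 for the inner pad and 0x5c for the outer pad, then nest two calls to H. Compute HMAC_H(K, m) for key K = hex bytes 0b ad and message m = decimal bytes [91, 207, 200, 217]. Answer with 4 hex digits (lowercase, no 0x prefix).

db58

Key hex bytes 0b ad is 2 bytes ≤ B = 6; zero-pad to 6 bytes: K' = 0b ad 00 00 00 00.
K' ⊕ ipad = 3d 9b 36 36 36 36.  K' ⊕ opad = 57 f1 5c 5c 5c 5c.
Inner input = (K'⊕ipad) ∥ m = 3d 9b 36 36 36 36 ∥ 5b cf c8 d9.
Inner hash: even-index sum = 460 mod 256 = 204; odd-index sum = 687 mod 256 = 175 → cc af.
Outer input = (K'⊕opad) ∥ inner = 57 f1 5c 5c 5c 5c ∥ cc af.
Outer hash (tag): even-index sum = 475 mod 256 = 219; odd-index sum = 600 mod 256 = 88 → db 58.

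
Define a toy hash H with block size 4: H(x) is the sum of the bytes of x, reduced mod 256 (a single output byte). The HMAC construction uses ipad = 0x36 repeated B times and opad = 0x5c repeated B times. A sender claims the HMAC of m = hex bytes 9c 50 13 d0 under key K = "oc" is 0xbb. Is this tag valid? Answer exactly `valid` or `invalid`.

invalid

Key "oc" = 6f 63 is 2 bytes ≤ B = 4; zero-pad to 4 bytes: K' = 6f 63 00 00.
K' ⊕ ipad = 59 55 36 36; K' ⊕ opad = 33 3f 5c 5c.
Inner hash: sum = 89+85+54+54+156+80+19+208 = 745; mod 256 = 233 → e9.
Outer hash (recomputed tag): sum = 51+63+92+92+233 = 531; mod 256 = 19 → 13.
Recomputed tag = 13; claimed = bb → mismatch.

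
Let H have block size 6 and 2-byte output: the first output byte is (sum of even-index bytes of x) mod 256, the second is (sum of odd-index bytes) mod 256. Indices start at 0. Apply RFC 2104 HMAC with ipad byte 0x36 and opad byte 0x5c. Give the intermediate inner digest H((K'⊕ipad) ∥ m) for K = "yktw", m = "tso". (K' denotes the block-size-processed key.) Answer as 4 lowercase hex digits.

aa47

Key "yktw" = 79 6b 74 77 is 4 bytes ≤ B = 6; zero-pad to 6 bytes: K' = 79 6b 74 77 00 00.
K' ⊕ ipad = 4f 5d 42 41 36 36.
Inner input = 4f 5d 42 41 36 36 ∥ 74 73 6f.
Inner hash: even-index sum = 426 mod 256 = 170; odd-index sum = 327 mod 256 = 71 → aa 47.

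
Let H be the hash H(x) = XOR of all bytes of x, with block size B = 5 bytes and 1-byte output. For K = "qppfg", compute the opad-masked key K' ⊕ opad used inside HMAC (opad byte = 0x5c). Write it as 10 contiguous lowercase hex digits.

2d2c2c3a3b

Key "qppfg" = 71 70 70 66 67 is exactly B = 5 bytes: K' = 71 70 70 66 67.
XOR each byte with 0x5c: 71⊕5c=2d, 70⊕5c=2c, 70⊕5c=2c, 66⊕5c=3a, 67⊕5c=3b.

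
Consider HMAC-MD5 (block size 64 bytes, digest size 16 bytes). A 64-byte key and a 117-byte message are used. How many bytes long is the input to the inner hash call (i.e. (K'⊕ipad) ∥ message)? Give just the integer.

181

Key is 64 ≤ 64 bytes, zero-padded: |K'| = 64.
Inner input = (K'⊕ipad) ∥ m → 64 + 117 = 181 bytes.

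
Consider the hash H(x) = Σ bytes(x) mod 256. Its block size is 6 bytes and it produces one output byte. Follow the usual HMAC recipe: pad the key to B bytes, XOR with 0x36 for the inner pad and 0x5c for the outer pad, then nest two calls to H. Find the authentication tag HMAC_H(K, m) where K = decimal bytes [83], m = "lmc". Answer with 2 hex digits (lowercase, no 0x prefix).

Key decimal bytes [83] = 53 is 1 byte ≤ B = 6; zero-pad to 6 bytes: K' = 53 00 00 00 00 00.
K' ⊕ ipad = 65 36 36 36 36 36.  K' ⊕ opad = 0f 5c 5c 5c 5c 5c.
Inner input = (K'⊕ipad) ∥ m = 65 36 36 36 36 36 ∥ 6c 6d 63.
Inner hash: sum = 101+54+54+54+54+54+108+109+99 = 687; mod 256 = 175 → af.
Outer input = (K'⊕opad) ∥ inner = 0f 5c 5c 5c 5c 5c ∥ af.
Outer hash (tag): sum = 15+92+92+92+92+92+175 = 650; mod 256 = 138 → 8a.

8a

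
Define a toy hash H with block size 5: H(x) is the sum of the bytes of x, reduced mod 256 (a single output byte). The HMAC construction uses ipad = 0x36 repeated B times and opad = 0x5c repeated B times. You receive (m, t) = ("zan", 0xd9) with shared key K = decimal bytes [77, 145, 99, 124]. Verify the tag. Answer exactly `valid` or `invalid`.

Key decimal bytes [77, 145, 99, 124] = 4d 91 63 7c is 4 bytes ≤ B = 5; zero-pad to 5 bytes: K' = 4d 91 63 7c 00.
K' ⊕ ipad = 7b a7 55 4a 36; K' ⊕ opad = 11 cd 3f 20 5c.
Inner hash: sum = 123+167+85+74+54+122+97+110 = 832; mod 256 = 64 → 40.
Outer hash (recomputed tag): sum = 17+205+63+32+92+64 = 473; mod 256 = 217 → d9.
Recomputed tag = d9; claimed = d9 → match.

valid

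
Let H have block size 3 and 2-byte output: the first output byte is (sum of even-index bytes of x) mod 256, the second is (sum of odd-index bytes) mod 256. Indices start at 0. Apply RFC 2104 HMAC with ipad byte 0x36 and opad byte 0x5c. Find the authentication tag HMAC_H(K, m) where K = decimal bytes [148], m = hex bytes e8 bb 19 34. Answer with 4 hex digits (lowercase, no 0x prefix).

5b23

Key decimal bytes [148] = 94 is 1 byte ≤ B = 3; zero-pad to 3 bytes: K' = 94 00 00.
K' ⊕ ipad = a2 36 36.  K' ⊕ opad = c8 5c 5c.
Inner input = (K'⊕ipad) ∥ m = a2 36 36 ∥ e8 bb 19 34.
Inner hash: even-index sum = 455 mod 256 = 199; odd-index sum = 311 mod 256 = 55 → c7 37.
Outer input = (K'⊕opad) ∥ inner = c8 5c 5c ∥ c7 37.
Outer hash (tag): even-index sum = 347 mod 256 = 91; odd-index sum = 291 mod 256 = 35 → 5b 23.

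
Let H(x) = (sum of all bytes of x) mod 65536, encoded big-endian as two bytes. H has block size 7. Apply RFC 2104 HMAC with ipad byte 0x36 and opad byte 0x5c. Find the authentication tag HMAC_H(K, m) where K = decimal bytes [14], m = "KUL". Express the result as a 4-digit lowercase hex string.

Key decimal bytes [14] = 0e is 1 byte ≤ B = 7; zero-pad to 7 bytes: K' = 0e 00 00 00 00 00 00.
K' ⊕ ipad = 38 36 36 36 36 36 36.  K' ⊕ opad = 52 5c 5c 5c 5c 5c 5c.
Inner input = (K'⊕ipad) ∥ m = 38 36 36 36 36 36 36 ∥ 4b 55 4c.
Inner hash: sum = 56+54+54+54+54+54+54+75+85+76 = 616 → 02 68.
Outer input = (K'⊕opad) ∥ inner = 52 5c 5c 5c 5c 5c 5c ∥ 02 68.
Outer hash (tag): sum = 82+92+92+92+92+92+92+2+104 = 740 → 02 e4.

02e4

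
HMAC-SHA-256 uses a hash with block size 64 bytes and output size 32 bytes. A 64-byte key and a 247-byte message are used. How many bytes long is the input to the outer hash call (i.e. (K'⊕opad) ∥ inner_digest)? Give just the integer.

Key is 64 ≤ 64 bytes, zero-padded: |K'| = 64.
Outer input = (K'⊕opad) ∥ H(inner) → 64 + 32 = 96 bytes.

96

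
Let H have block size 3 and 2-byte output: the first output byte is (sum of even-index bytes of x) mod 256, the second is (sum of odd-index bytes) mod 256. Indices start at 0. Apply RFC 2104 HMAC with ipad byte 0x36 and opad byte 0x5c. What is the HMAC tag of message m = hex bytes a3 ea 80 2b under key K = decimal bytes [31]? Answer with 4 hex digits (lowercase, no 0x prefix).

f8d0

Key decimal bytes [31] = 1f is 1 byte ≤ B = 3; zero-pad to 3 bytes: K' = 1f 00 00.
K' ⊕ ipad = 29 36 36.  K' ⊕ opad = 43 5c 5c.
Inner input = (K'⊕ipad) ∥ m = 29 36 36 ∥ a3 ea 80 2b.
Inner hash: even-index sum = 372 mod 256 = 116; odd-index sum = 345 mod 256 = 89 → 74 59.
Outer input = (K'⊕opad) ∥ inner = 43 5c 5c ∥ 74 59.
Outer hash (tag): even-index sum = 248 mod 256 = 248; odd-index sum = 208 mod 256 = 208 → f8 d0.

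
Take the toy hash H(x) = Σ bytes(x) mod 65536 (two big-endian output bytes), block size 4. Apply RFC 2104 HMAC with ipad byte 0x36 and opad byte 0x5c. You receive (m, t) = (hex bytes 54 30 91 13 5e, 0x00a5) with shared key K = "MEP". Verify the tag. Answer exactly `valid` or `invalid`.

valid

Key "MEP" = 4d 45 50 is 3 bytes ≤ B = 4; zero-pad to 4 bytes: K' = 4d 45 50 00.
K' ⊕ ipad = 7b 73 66 36; K' ⊕ opad = 11 19 0c 5c.
Inner hash: sum = 123+115+102+54+84+48+145+19+94 = 784 → 03 10.
Outer hash (recomputed tag): sum = 17+25+12+92+3+16 = 165 → 00 a5.
Recomputed tag = 00a5; claimed = 00a5 → match.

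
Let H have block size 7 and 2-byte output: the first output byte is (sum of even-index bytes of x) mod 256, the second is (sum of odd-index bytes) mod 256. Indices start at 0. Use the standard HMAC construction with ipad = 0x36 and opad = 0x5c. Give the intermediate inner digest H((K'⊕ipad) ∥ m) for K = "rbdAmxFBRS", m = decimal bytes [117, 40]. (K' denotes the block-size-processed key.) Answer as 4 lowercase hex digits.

b767

Key "rbdAmxFBRS" = 72 62 64 41 6d 78 46 42 52 53 is 10 bytes > B = 7, so hash it first: H(key) = db b0, then zero-pad to 7 bytes: K' = db b0 00 00 00 00 00.
K' ⊕ ipad = ed 86 36 36 36 36 36.
Inner input = ed 86 36 36 36 36 36 ∥ 75 28.
Inner hash: even-index sum = 439 mod 256 = 183; odd-index sum = 359 mod 256 = 103 → b7 67.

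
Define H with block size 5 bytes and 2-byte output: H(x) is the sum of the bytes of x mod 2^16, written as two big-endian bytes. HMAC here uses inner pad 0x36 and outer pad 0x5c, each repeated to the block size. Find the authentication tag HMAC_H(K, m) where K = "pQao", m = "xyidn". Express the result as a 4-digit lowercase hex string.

01c7

Key "pQao" = 70 51 61 6f is 4 bytes ≤ B = 5; zero-pad to 5 bytes: K' = 70 51 61 6f 00.
K' ⊕ ipad = 46 67 57 59 36.  K' ⊕ opad = 2c 0d 3d 33 5c.
Inner input = (K'⊕ipad) ∥ m = 46 67 57 59 36 ∥ 78 79 69 64 6e.
Inner hash: sum = 70+103+87+89+54+120+121+105+100+110 = 959 → 03 bf.
Outer input = (K'⊕opad) ∥ inner = 2c 0d 3d 33 5c ∥ 03 bf.
Outer hash (tag): sum = 44+13+61+51+92+3+191 = 455 → 01 c7.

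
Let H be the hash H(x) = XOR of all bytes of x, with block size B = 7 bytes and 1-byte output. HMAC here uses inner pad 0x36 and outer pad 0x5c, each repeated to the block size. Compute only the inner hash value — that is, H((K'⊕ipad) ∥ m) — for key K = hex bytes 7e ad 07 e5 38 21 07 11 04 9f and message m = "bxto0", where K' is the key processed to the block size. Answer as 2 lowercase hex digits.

a2

Key hex bytes 7e ad 07 e5 38 21 07 11 04 9f is 10 bytes > B = 7, so hash it first: H(key) = a5, then zero-pad to 7 bytes: K' = a5 00 00 00 00 00 00.
K' ⊕ ipad = 93 36 36 36 36 36 36.
Inner input = 93 36 36 36 36 36 36 ∥ 62 78 74 6f 30.
Inner hash: XOR 93⊕36⊕36⊕36⊕36⊕36⊕36⊕62⊕78⊕74⊕6f⊕30 = a2.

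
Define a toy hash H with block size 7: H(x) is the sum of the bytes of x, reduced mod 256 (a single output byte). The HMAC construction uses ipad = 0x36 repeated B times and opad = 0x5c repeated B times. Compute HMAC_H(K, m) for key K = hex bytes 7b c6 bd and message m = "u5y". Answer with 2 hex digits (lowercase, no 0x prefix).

d5

Key hex bytes 7b c6 bd is 3 bytes ≤ B = 7; zero-pad to 7 bytes: K' = 7b c6 bd 00 00 00 00.
K' ⊕ ipad = 4d f0 8b 36 36 36 36.  K' ⊕ opad = 27 9a e1 5c 5c 5c 5c.
Inner input = (K'⊕ipad) ∥ m = 4d f0 8b 36 36 36 36 ∥ 75 35 79.
Inner hash: sum = 77+240+139+54+54+54+54+117+53+121 = 963; mod 256 = 195 → c3.
Outer input = (K'⊕opad) ∥ inner = 27 9a e1 5c 5c 5c 5c ∥ c3.
Outer hash (tag): sum = 39+154+225+92+92+92+92+195 = 981; mod 256 = 213 → d5.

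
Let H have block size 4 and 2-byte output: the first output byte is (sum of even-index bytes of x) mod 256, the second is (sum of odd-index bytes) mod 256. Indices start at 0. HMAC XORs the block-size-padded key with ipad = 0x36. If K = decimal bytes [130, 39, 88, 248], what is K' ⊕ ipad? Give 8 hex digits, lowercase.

Key decimal bytes [130, 39, 88, 248] = 82 27 58 f8 is exactly B = 4 bytes: K' = 82 27 58 f8.
XOR each byte with 0x36: 82⊕36=b4, 27⊕36=11, 58⊕36=6e, f8⊕36=ce.

b4116ece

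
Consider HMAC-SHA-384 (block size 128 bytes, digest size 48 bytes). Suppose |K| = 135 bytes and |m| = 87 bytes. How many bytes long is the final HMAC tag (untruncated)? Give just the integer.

48

The tag is one SHA-384 digest: 48 bytes.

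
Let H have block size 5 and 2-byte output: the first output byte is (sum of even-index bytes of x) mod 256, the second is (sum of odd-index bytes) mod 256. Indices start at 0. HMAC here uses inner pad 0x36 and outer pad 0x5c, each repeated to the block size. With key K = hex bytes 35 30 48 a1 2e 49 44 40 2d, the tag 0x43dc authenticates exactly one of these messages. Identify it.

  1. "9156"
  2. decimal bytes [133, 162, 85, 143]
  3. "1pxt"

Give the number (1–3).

Key hex bytes 35 30 48 a1 2e 49 44 40 2d is 9 bytes > B = 5, so hash it first: H(key) = 1c 5a, then zero-pad to 5 bytes: K' = 1c 5a 00 00 00.
K' ⊕ ipad = 2a 6c 36 36 36; K' ⊕ opad = 40 06 5c 5c 5c.
m1: inner = H(2a 6c 36 36 36 39 31 35 36) = fd 10; tag = H(40 06 5c 5c 5c fd 10) = 085f
m2: inner = H(2a 6c 36 36 36 85 a2 55 8f) = c7 7c; tag = H(40 06 5c 5c 5c c7 7c) = 7429
m3: inner = H(2a 6c 36 36 36 31 70 78 74) = 7a 4b; tag = H(40 06 5c 5c 5c 7a 4b) = 43dc ← matches

3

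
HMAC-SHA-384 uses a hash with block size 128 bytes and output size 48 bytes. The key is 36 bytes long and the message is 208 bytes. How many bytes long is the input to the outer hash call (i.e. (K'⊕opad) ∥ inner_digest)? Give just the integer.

Key is 36 ≤ 128 bytes, zero-padded: |K'| = 128.
Outer input = (K'⊕opad) ∥ H(inner) → 128 + 48 = 176 bytes.

176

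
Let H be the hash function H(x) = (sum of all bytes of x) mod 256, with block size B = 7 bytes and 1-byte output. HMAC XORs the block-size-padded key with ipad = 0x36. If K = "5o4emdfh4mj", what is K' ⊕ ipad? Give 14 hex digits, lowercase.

Key "5o4emdfh4mj" = 35 6f 34 65 6d 64 66 68 34 6d 6a is 11 bytes > B = 7, so hash it first: H(key) = e7, then zero-pad to 7 bytes: K' = e7 00 00 00 00 00 00.
XOR each byte with 0x36: e7⊕36=d1, 00⊕36=36, 00⊕36=36, 00⊕36=36, 00⊕36=36, 00⊕36=36, 00⊕36=36.

d1363636363636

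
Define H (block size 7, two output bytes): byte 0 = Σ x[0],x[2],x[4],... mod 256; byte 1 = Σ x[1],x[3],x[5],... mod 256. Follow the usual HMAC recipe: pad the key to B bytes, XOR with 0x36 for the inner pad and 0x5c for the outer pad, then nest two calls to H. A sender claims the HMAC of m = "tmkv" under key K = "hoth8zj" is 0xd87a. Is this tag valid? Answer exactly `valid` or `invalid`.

valid

Key "hoth8zj" = 68 6f 74 68 38 7a 6a is exactly B = 7 bytes: K' = 68 6f 74 68 38 7a 6a.
K' ⊕ ipad = 5e 59 42 5e 0e 4c 5c; K' ⊕ opad = 34 33 28 34 64 26 36.
Inner hash: even-index sum = 493 mod 256 = 237; odd-index sum = 482 mod 256 = 226 → ed e2.
Outer hash (recomputed tag): even-index sum = 472 mod 256 = 216; odd-index sum = 378 mod 256 = 122 → d8 7a.
Recomputed tag = d87a; claimed = d87a → match.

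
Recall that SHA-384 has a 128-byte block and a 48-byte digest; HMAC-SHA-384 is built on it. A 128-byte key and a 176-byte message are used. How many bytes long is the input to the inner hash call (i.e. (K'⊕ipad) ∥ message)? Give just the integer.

304

Key is 128 ≤ 128 bytes, zero-padded: |K'| = 128.
Inner input = (K'⊕ipad) ∥ m → 128 + 176 = 304 bytes.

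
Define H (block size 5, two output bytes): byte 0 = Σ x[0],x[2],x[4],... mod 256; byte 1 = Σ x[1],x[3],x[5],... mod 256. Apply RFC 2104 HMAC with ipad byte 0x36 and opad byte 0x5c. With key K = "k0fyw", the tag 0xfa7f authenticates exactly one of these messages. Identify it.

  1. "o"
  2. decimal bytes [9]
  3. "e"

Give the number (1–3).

2

Key "k0fyw" = 6b 30 66 79 77 is exactly B = 5 bytes: K' = 6b 30 66 79 77.
K' ⊕ ipad = 5d 06 50 4f 41; K' ⊕ opad = 37 6c 3a 25 2b.
m1: inner = H(5d 06 50 4f 41 6f) = ee c4; tag = H(37 6c 3a 25 2b ee c4) = 607f
m2: inner = H(5d 06 50 4f 41 09) = ee 5e; tag = H(37 6c 3a 25 2b ee 5e) = fa7f ← matches
m3: inner = H(5d 06 50 4f 41 65) = ee ba; tag = H(37 6c 3a 25 2b ee ba) = 567f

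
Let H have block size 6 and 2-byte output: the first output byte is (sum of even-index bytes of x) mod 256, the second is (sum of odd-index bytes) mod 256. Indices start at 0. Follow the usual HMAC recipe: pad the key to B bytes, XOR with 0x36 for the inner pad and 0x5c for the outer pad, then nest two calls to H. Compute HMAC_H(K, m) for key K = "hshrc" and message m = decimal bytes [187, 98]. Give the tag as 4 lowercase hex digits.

Key "hshrc" = 68 73 68 72 63 is 5 bytes ≤ B = 6; zero-pad to 6 bytes: K' = 68 73 68 72 63 00.
K' ⊕ ipad = 5e 45 5e 44 55 36.  K' ⊕ opad = 34 2f 34 2e 3f 5c.
Inner input = (K'⊕ipad) ∥ m = 5e 45 5e 44 55 36 ∥ bb 62.
Inner hash: even-index sum = 460 mod 256 = 204; odd-index sum = 289 mod 256 = 33 → cc 21.
Outer input = (K'⊕opad) ∥ inner = 34 2f 34 2e 3f 5c ∥ cc 21.
Outer hash (tag): even-index sum = 371 mod 256 = 115; odd-index sum = 218 mod 256 = 218 → 73 da.

73da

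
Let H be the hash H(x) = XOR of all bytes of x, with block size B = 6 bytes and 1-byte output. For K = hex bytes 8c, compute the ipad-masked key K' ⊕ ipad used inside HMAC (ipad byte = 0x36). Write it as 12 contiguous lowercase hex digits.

Key hex bytes 8c is 1 byte ≤ B = 6; zero-pad to 6 bytes: K' = 8c 00 00 00 00 00.
XOR each byte with 0x36: 8c⊕36=ba, 00⊕36=36, 00⊕36=36, 00⊕36=36, 00⊕36=36, 00⊕36=36.

ba3636363636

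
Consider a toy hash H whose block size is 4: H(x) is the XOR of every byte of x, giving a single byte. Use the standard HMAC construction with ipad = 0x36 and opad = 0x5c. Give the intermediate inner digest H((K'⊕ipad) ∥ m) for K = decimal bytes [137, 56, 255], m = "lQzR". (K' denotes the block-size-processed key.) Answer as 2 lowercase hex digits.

Key decimal bytes [137, 56, 255] = 89 38 ff is 3 bytes ≤ B = 4; zero-pad to 4 bytes: K' = 89 38 ff 00.
K' ⊕ ipad = bf 0e c9 36.
Inner input = bf 0e c9 36 ∥ 6c 51 7a 52.
Inner hash: XOR bf⊕0e⊕c9⊕36⊕6c⊕51⊕7a⊕52 = 5b.

5b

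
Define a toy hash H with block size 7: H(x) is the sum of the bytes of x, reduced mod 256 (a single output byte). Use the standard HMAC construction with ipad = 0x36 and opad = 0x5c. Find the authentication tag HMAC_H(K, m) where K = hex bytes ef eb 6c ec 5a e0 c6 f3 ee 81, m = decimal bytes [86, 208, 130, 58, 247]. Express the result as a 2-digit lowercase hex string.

Key hex bytes ef eb 6c ec 5a e0 c6 f3 ee 81 is 10 bytes > B = 7, so hash it first: H(key) = 94, then zero-pad to 7 bytes: K' = 94 00 00 00 00 00 00.
K' ⊕ ipad = a2 36 36 36 36 36 36.  K' ⊕ opad = c8 5c 5c 5c 5c 5c 5c.
Inner input = (K'⊕ipad) ∥ m = a2 36 36 36 36 36 36 ∥ 56 d0 82 3a f7.
Inner hash: sum = 162+54+54+54+54+54+54+86+208+130+58+247 = 1215; mod 256 = 191 → bf.
Outer input = (K'⊕opad) ∥ inner = c8 5c 5c 5c 5c 5c 5c ∥ bf.
Outer hash (tag): sum = 200+92+92+92+92+92+92+191 = 943; mod 256 = 175 → af.

af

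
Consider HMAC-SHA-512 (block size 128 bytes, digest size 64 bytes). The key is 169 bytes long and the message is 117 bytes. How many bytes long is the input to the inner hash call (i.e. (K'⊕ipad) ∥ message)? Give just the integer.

Key is 169 > 128 bytes, so it is hashed to 64 bytes then zero-padded to 128: |K'| = 128.
Inner input = (K'⊕ipad) ∥ m → 128 + 117 = 245 bytes.

245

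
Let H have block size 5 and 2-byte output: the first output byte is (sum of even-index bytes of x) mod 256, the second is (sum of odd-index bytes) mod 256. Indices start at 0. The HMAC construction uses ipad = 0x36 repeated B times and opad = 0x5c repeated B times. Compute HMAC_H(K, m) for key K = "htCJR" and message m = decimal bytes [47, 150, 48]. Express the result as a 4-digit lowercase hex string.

Key "htCJR" = 68 74 43 4a 52 is exactly B = 5 bytes: K' = 68 74 43 4a 52.
K' ⊕ ipad = 5e 42 75 7c 64.  K' ⊕ opad = 34 28 1f 16 0e.
Inner input = (K'⊕ipad) ∥ m = 5e 42 75 7c 64 ∥ 2f 96 30.
Inner hash: even-index sum = 461 mod 256 = 205; odd-index sum = 285 mod 256 = 29 → cd 1d.
Outer input = (K'⊕opad) ∥ inner = 34 28 1f 16 0e ∥ cd 1d.
Outer hash (tag): even-index sum = 126 mod 256 = 126; odd-index sum = 267 mod 256 = 11 → 7e 0b.

7e0b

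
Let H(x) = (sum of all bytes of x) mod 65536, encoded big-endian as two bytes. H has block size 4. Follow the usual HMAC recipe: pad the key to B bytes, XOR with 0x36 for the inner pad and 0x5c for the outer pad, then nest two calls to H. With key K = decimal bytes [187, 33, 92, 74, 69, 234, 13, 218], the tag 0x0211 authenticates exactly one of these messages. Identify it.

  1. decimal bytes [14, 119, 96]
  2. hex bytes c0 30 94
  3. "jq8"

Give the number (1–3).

Key decimal bytes [187, 33, 92, 74, 69, 234, 13, 218] = bb 21 5c 4a 45 ea 0d da is 8 bytes > B = 4, so hash it first: H(key) = 03 98, then zero-pad to 4 bytes: K' = 03 98 00 00.
K' ⊕ ipad = 35 ae 36 36; K' ⊕ opad = 5f c4 5c 5c.
m1: inner = H(35 ae 36 36 0e 77 60) = 02 34; tag = H(5f c4 5c 5c 02 34) = 0211 ← matches
m2: inner = H(35 ae 36 36 c0 30 94) = 02 d3; tag = H(5f c4 5c 5c 02 d3) = 02b0
m3: inner = H(35 ae 36 36 6a 71 38) = 02 62; tag = H(5f c4 5c 5c 02 62) = 023f

1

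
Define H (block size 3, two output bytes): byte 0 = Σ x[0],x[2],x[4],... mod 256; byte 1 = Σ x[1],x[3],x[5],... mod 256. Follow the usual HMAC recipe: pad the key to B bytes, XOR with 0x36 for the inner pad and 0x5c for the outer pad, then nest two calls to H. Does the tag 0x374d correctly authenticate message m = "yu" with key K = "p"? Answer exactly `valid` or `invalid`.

Key "p" = 70 is 1 byte ≤ B = 3; zero-pad to 3 bytes: K' = 70 00 00.
K' ⊕ ipad = 46 36 36; K' ⊕ opad = 2c 5c 5c.
Inner hash: even-index sum = 241 mod 256 = 241; odd-index sum = 175 mod 256 = 175 → f1 af.
Outer hash (recomputed tag): even-index sum = 311 mod 256 = 55; odd-index sum = 333 mod 256 = 77 → 37 4d.
Recomputed tag = 374d; claimed = 374d → match.

valid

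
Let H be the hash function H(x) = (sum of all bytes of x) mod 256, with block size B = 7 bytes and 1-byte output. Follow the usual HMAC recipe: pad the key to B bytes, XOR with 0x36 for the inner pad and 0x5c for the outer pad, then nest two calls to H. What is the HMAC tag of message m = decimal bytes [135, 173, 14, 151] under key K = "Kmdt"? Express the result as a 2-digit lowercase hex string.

Key "Kmdt" = 4b 6d 64 74 is 4 bytes ≤ B = 7; zero-pad to 7 bytes: K' = 4b 6d 64 74 00 00 00.
K' ⊕ ipad = 7d 5b 52 42 36 36 36.  K' ⊕ opad = 17 31 38 28 5c 5c 5c.
Inner input = (K'⊕ipad) ∥ m = 7d 5b 52 42 36 36 36 ∥ 87 ad 0e 97.
Inner hash: sum = 125+91+82+66+54+54+54+135+173+14+151 = 999; mod 256 = 231 → e7.
Outer input = (K'⊕opad) ∥ inner = 17 31 38 28 5c 5c 5c ∥ e7.
Outer hash (tag): sum = 23+49+56+40+92+92+92+231 = 675; mod 256 = 163 → a3.

a3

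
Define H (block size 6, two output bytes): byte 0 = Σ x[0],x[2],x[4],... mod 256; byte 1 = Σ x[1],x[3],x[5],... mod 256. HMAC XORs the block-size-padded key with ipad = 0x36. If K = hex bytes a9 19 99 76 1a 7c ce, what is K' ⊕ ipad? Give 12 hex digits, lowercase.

1c3d36363636

Key hex bytes a9 19 99 76 1a 7c ce is 7 bytes > B = 6, so hash it first: H(key) = 2a 0b, then zero-pad to 6 bytes: K' = 2a 0b 00 00 00 00.
XOR each byte with 0x36: 2a⊕36=1c, 0b⊕36=3d, 00⊕36=36, 00⊕36=36, 00⊕36=36, 00⊕36=36.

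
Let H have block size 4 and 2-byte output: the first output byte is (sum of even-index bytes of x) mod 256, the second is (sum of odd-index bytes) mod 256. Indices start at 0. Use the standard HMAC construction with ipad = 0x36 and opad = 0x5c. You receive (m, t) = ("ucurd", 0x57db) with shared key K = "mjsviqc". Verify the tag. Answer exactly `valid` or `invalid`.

invalid

Key "mjsviqc" = 6d 6a 73 76 69 71 63 is 7 bytes > B = 4, so hash it first: H(key) = ac 51, then zero-pad to 4 bytes: K' = ac 51 00 00.
K' ⊕ ipad = 9a 67 36 36; K' ⊕ opad = f0 0d 5c 5c.
Inner hash: even-index sum = 542 mod 256 = 30; odd-index sum = 370 mod 256 = 114 → 1e 72.
Outer hash (recomputed tag): even-index sum = 362 mod 256 = 106; odd-index sum = 219 mod 256 = 219 → 6a db.
Recomputed tag = 6adb; claimed = 57db → mismatch.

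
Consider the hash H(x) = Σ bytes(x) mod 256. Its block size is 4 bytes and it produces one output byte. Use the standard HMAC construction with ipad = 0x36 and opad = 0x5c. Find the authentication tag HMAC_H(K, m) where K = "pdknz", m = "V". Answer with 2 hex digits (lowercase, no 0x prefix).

Key "pdknz" = 70 64 6b 6e 7a is 5 bytes > B = 4, so hash it first: H(key) = 27, then zero-pad to 4 bytes: K' = 27 00 00 00.
K' ⊕ ipad = 11 36 36 36.  K' ⊕ opad = 7b 5c 5c 5c.
Inner input = (K'⊕ipad) ∥ m = 11 36 36 36 ∥ 56.
Inner hash: sum = 17+54+54+54+86 = 265; mod 256 = 9 → 09.
Outer input = (K'⊕opad) ∥ inner = 7b 5c 5c 5c ∥ 09.
Outer hash (tag): sum = 123+92+92+92+9 = 408; mod 256 = 152 → 98.

98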